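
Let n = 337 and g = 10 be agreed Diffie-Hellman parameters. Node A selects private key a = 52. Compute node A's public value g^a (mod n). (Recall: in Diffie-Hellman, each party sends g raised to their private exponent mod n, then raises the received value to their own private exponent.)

Public value = 10^52 (mod 337).
10^1 ≡ 10 (mod 337)
10^2 = (10^1)^2 ≡ 10^2 = 100 ≡ 100 (mod 337)
10^4 = (10^2)^2 ≡ 100^2 = 10000 ≡ 227 (mod 337)
10^8 = (10^4)^2 ≡ 227^2 = 51529 ≡ 305 (mod 337)
10^16 = (10^8)^2 ≡ 305^2 = 93025 ≡ 13 (mod 337)
10^32 = (10^16)^2 ≡ 13^2 = 169 ≡ 169 (mod 337)
10^52 = 10^32 · 10^16 · 10^4 ≡ 169 · 13 · 227 ≡ 296 (mod 337).

296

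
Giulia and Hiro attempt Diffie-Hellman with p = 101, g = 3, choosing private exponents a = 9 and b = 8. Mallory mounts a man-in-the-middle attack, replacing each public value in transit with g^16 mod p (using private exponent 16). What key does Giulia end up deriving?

78

Giulia receives Mallory's public value M = 3^16 mod 101 instead of the honest one.
3^1 ≡ 3 (mod 101)
3^2 = (3^1)^2 ≡ 3^2 = 9 ≡ 9 (mod 101)
3^4 = (3^2)^2 ≡ 9^2 = 81 ≡ 81 (mod 101)
3^8 = (3^4)^2 ≡ 81^2 = 6561 ≡ 97 (mod 101)
3^16 = (3^8)^2 ≡ 97^2 = 9409 ≡ 16 (mod 101)
So M = 16. Giulia computes K = M^9 mod 101.
16^1 ≡ 16 (mod 101)
16^2 = (16^1)^2 ≡ 16^2 = 256 ≡ 54 (mod 101)
16^4 = (16^2)^2 ≡ 54^2 = 2916 ≡ 88 (mod 101)
16^8 = (16^4)^2 ≡ 88^2 = 7744 ≡ 68 (mod 101)
16^9 = 16^8 · 16^1 ≡ 68 · 16 ≡ 78 (mod 101).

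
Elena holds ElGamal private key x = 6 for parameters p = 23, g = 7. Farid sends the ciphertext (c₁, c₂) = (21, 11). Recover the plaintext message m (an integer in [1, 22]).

Shared mask s = c₁^x mod p = 21^6 mod 23.
21^1 ≡ 21 (mod 23)
21^2 = (21^1)^2 ≡ 21^2 = 441 ≡ 4 (mod 23)
21^4 = (21^2)^2 ≡ 4^2 = 16 ≡ 16 (mod 23)
21^6 = 21^4 · 21^2 ≡ 16 · 4 ≡ 18 (mod 23).
So s = 18; s⁻¹ ≡ 9 (mod 23).
m = c₂ · s⁻¹ mod 23 = 11 · 9 mod 23 = 7.

7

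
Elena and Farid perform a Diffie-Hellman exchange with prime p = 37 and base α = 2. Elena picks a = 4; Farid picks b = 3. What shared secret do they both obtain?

26

Farid sends B = α^b mod p = 2^3 mod 37.
2^1 ≡ 2 (mod 37)
2^2 = (2^1)^2 ≡ 2^2 = 4 ≡ 4 (mod 37)
2^3 = 2^2 · 2^1 ≡ 4 · 2 ≡ 8 (mod 37).
So B = 8. Elena then computes K = B^a mod p = 8^4 mod 37.
8^1 ≡ 8 (mod 37)
8^2 = (8^1)^2 ≡ 8^2 = 64 ≡ 27 (mod 37)
8^4 = (8^2)^2 ≡ 27^2 = 729 ≡ 26 (mod 37)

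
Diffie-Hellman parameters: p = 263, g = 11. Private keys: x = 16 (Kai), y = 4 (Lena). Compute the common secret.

66

Lena sends B = g^y mod p = 11^4 mod 263.
11^1 ≡ 11 (mod 263)
11^2 = (11^1)^2 ≡ 11^2 = 121 ≡ 121 (mod 263)
11^4 = (11^2)^2 ≡ 121^2 = 14641 ≡ 176 (mod 263)
So B = 176. Kai then computes K = B^x mod p = 176^16 mod 263.
176^1 ≡ 176 (mod 263)
176^2 = (176^1)^2 ≡ 176^2 = 30976 ≡ 205 (mod 263)
176^4 = (176^2)^2 ≡ 205^2 = 42025 ≡ 208 (mod 263)
176^8 = (176^4)^2 ≡ 208^2 = 43264 ≡ 132 (mod 263)
176^16 = (176^8)^2 ≡ 132^2 = 17424 ≡ 66 (mod 263)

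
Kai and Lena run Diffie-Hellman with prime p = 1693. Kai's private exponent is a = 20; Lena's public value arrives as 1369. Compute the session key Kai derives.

918

Shared key K = 1369^20 mod 1693.
1369^1 ≡ 1369 (mod 1693)
1369^2 = (1369^1)^2 ≡ 1369^2 = 1874161 ≡ 10 (mod 1693)
1369^4 = (1369^2)^2 ≡ 10^2 = 100 ≡ 100 (mod 1693)
1369^8 = (1369^4)^2 ≡ 100^2 = 10000 ≡ 1535 (mod 1693)
1369^16 = (1369^8)^2 ≡ 1535^2 = 2356225 ≡ 1262 (mod 1693)
1369^20 = 1369^16 · 1369^4 ≡ 1262 · 100 ≡ 918 (mod 1693).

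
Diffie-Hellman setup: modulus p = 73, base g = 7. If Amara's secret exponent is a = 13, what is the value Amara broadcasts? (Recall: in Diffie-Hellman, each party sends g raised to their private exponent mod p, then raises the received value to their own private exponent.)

Public value = 7^13 (mod 73).
7^1 ≡ 7 (mod 73)
7^2 = (7^1)^2 ≡ 7^2 = 49 ≡ 49 (mod 73)
7^4 = (7^2)^2 ≡ 49^2 = 2401 ≡ 65 (mod 73)
7^8 = (7^4)^2 ≡ 65^2 = 4225 ≡ 64 (mod 73)
7^13 = 7^8 · 7^4 · 7^1 ≡ 64 · 65 · 7 ≡ 66 (mod 73).

66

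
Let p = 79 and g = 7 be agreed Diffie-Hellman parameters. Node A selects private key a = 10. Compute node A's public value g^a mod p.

Public value = 7^10 mod 79.
7^1 ≡ 7 (mod 79)
7^2 = (7^1)^2 ≡ 7^2 = 49 ≡ 49 (mod 79)
7^4 = (7^2)^2 ≡ 49^2 = 2401 ≡ 31 (mod 79)
7^8 = (7^4)^2 ≡ 31^2 = 961 ≡ 13 (mod 79)
7^10 = 7^8 · 7^2 ≡ 13 · 49 ≡ 5 (mod 79).

5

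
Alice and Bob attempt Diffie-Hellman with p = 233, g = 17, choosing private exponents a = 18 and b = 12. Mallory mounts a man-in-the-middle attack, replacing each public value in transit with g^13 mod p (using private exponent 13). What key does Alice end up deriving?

56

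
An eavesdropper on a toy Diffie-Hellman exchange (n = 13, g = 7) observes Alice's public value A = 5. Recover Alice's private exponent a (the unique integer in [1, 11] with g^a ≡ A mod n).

3

Try successive powers of 7 modulo 13:
7^1 ≡ 7
7^2 ≡ 10
7^3 ≡ 5
Found: a = 3.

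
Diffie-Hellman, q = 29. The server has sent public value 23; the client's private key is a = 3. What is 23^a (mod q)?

16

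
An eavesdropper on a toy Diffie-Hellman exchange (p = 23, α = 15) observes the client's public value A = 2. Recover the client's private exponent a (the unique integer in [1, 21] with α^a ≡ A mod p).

4

Try successive powers of 15 modulo 23:
15^1 ≡ 15
15^2 ≡ 18
15^3 ≡ 17
15^4 ≡ 2
Found: a = 4.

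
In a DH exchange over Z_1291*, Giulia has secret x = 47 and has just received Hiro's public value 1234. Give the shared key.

Shared key K = 1234^47 mod 1291.
1234^1 ≡ 1234 (mod 1291)
1234^2 = (1234^1)^2 ≡ 1234^2 = 1522756 ≡ 667 (mod 1291)
1234^4 = (1234^2)^2 ≡ 667^2 = 444889 ≡ 785 (mod 1291)
1234^8 = (1234^4)^2 ≡ 785^2 = 616225 ≡ 418 (mod 1291)
1234^16 = (1234^8)^2 ≡ 418^2 = 174724 ≡ 439 (mod 1291)
1234^32 = (1234^16)^2 ≡ 439^2 = 192721 ≡ 362 (mod 1291)
1234^47 = 1234^32 · 1234^8 · 1234^4 · 1234^2 · 1234^1 ≡ 362 · 418 · 785 · 667 · 1234 ≡ 179 (mod 1291).

179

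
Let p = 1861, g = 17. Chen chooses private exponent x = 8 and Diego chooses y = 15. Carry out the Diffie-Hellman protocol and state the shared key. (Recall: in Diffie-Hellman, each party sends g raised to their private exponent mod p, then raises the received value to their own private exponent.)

Chen sends A = g^x mod p = 17^8 mod 1861.
17^1 ≡ 17 (mod 1861)
17^2 = (17^1)^2 ≡ 17^2 = 289 ≡ 289 (mod 1861)
17^4 = (17^2)^2 ≡ 289^2 = 83521 ≡ 1637 (mod 1861)
17^8 = (17^4)^2 ≡ 1637^2 = 2679769 ≡ 1790 (mod 1861)
So A = 1790. Diego then computes K = A^y mod p = 1790^15 mod 1861.
1790^1 ≡ 1790 (mod 1861)
1790^2 = (1790^1)^2 ≡ 1790^2 = 3204100 ≡ 1319 (mod 1861)
1790^4 = (1790^2)^2 ≡ 1319^2 = 1739761 ≡ 1587 (mod 1861)
1790^8 = (1790^4)^2 ≡ 1587^2 = 2518569 ≡ 636 (mod 1861)
1790^15 = 1790^8 · 1790^4 · 1790^2 · 1790^1 ≡ 636 · 1587 · 1319 · 1790 ≡ 646 (mod 1861).

646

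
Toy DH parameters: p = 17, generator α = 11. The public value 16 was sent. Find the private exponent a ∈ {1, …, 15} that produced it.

Try successive powers of 11 modulo 17:
11^1 ≡ 11
11^2 ≡ 2
11^3 ≡ 5
11^4 ≡ 4
11^5 ≡ 10
11^6 ≡ 8
11^7 ≡ 3
11^8 ≡ 16
Found: a = 8.

8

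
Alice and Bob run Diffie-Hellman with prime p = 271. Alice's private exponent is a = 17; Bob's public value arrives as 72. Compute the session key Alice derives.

Shared key K = 72^17 mod 271.
72^1 ≡ 72 (mod 271)
72^2 = (72^1)^2 ≡ 72^2 = 5184 ≡ 35 (mod 271)
72^4 = (72^2)^2 ≡ 35^2 = 1225 ≡ 141 (mod 271)
72^8 = (72^4)^2 ≡ 141^2 = 19881 ≡ 98 (mod 271)
72^16 = (72^8)^2 ≡ 98^2 = 9604 ≡ 119 (mod 271)
72^17 = 72^16 · 72^1 ≡ 119 · 72 ≡ 167 (mod 271).

167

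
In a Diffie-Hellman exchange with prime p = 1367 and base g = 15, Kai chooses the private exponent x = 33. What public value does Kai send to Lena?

Public value = 15^33 (mod 1367).
15^1 ≡ 15 (mod 1367)
15^2 = (15^1)^2 ≡ 15^2 = 225 ≡ 225 (mod 1367)
15^4 = (15^2)^2 ≡ 225^2 = 50625 ≡ 46 (mod 1367)
15^8 = (15^4)^2 ≡ 46^2 = 2116 ≡ 749 (mod 1367)
15^16 = (15^8)^2 ≡ 749^2 = 561001 ≡ 531 (mod 1367)
15^32 = (15^16)^2 ≡ 531^2 = 281961 ≡ 359 (mod 1367)
15^33 = 15^32 · 15^1 ≡ 359 · 15 ≡ 1284 (mod 1367).

1284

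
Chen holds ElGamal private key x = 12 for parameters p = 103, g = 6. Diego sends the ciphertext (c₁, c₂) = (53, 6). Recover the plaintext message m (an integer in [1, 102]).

Shared mask s = c₁^x mod p = 53^12 mod 103.
53^1 ≡ 53 (mod 103)
53^2 = (53^1)^2 ≡ 53^2 = 2809 ≡ 28 (mod 103)
53^4 = (53^2)^2 ≡ 28^2 = 784 ≡ 63 (mod 103)
53^8 = (53^4)^2 ≡ 63^2 = 3969 ≡ 55 (mod 103)
53^12 = 53^8 · 53^4 ≡ 55 · 63 ≡ 66 (mod 103).
So s = 66; s⁻¹ ≡ 64 (mod 103).
m = c₂ · s⁻¹ mod 103 = 6 · 64 mod 103 = 75.

75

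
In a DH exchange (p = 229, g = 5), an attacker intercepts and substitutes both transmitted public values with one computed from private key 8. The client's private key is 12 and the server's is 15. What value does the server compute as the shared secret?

The server receives an attacker's public value M = 5^8 mod 229 instead of the honest one.
5^1 ≡ 5 (mod 229)
5^2 = (5^1)^2 ≡ 5^2 = 25 ≡ 25 (mod 229)
5^4 = (5^2)^2 ≡ 25^2 = 625 ≡ 167 (mod 229)
5^8 = (5^4)^2 ≡ 167^2 = 27889 ≡ 180 (mod 229)
So M = 180. The server computes K = M^15 mod 229.
180^1 ≡ 180 (mod 229)
180^2 = (180^1)^2 ≡ 180^2 = 32400 ≡ 111 (mod 229)
180^4 = (180^2)^2 ≡ 111^2 = 12321 ≡ 184 (mod 229)
180^8 = (180^4)^2 ≡ 184^2 = 33856 ≡ 193 (mod 229)
180^15 = 180^8 · 180^4 · 180^2 · 180^1 ≡ 193 · 184 · 111 · 180 ≡ 53 (mod 229).

53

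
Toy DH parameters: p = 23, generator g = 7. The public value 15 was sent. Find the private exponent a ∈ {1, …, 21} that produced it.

Try successive powers of 7 modulo 23:
7^1 ≡ 7
7^2 ≡ 3
7^3 ≡ 21
7^4 ≡ 9
7^5 ≡ 17
7^6 ≡ 4
7^7 ≡ 5
7^8 ≡ 12
7^9 ≡ 15
Found: a = 9.

9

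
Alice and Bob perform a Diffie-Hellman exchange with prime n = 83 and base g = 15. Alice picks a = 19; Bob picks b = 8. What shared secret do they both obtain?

Alice sends A = g^a mod n = 15^19 mod 83.
15^1 ≡ 15 (mod 83)
15^2 = (15^1)^2 ≡ 15^2 = 225 ≡ 59 (mod 83)
15^4 = (15^2)^2 ≡ 59^2 = 3481 ≡ 78 (mod 83)
15^8 = (15^4)^2 ≡ 78^2 = 6084 ≡ 25 (mod 83)
15^16 = (15^8)^2 ≡ 25^2 = 625 ≡ 44 (mod 83)
15^19 = 15^16 · 15^2 · 15^1 ≡ 44 · 59 · 15 ≡ 13 (mod 83).
So A = 13. Bob then computes K = A^b mod n = 13^8 mod 83.
13^1 ≡ 13 (mod 83)
13^2 = (13^1)^2 ≡ 13^2 = 169 ≡ 3 (mod 83)
13^4 = (13^2)^2 ≡ 3^2 = 9 ≡ 9 (mod 83)
13^8 = (13^4)^2 ≡ 9^2 = 81 ≡ 81 (mod 83)

81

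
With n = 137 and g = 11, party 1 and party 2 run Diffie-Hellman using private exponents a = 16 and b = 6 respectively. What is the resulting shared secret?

Party 2 sends B = g^b mod n = 11^6 mod 137.
11^1 ≡ 11 (mod 137)
11^2 = (11^1)^2 ≡ 11^2 = 121 ≡ 121 (mod 137)
11^4 = (11^2)^2 ≡ 121^2 = 14641 ≡ 119 (mod 137)
11^6 = 11^4 · 11^2 ≡ 119 · 121 ≡ 14 (mod 137).
So B = 14. Party 1 then computes K = B^a mod n = 14^16 mod 137.
14^1 ≡ 14 (mod 137)
14^2 = (14^1)^2 ≡ 14^2 = 196 ≡ 59 (mod 137)
14^4 = (14^2)^2 ≡ 59^2 = 3481 ≡ 56 (mod 137)
14^8 = (14^4)^2 ≡ 56^2 = 3136 ≡ 122 (mod 137)
14^16 = (14^8)^2 ≡ 122^2 = 14884 ≡ 88 (mod 137)

88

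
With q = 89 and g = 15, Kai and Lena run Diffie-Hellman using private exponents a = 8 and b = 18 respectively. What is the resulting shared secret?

Lena sends B = g^b mod q = 15^18 mod 89.
15^1 ≡ 15 (mod 89)
15^2 = (15^1)^2 ≡ 15^2 = 225 ≡ 47 (mod 89)
15^4 = (15^2)^2 ≡ 47^2 = 2209 ≡ 73 (mod 89)
15^8 = (15^4)^2 ≡ 73^2 = 5329 ≡ 78 (mod 89)
15^16 = (15^8)^2 ≡ 78^2 = 6084 ≡ 32 (mod 89)
15^18 = 15^16 · 15^2 ≡ 32 · 47 ≡ 80 (mod 89).
So B = 80. Kai then computes K = B^a mod q = 80^8 mod 89.
80^1 ≡ 80 (mod 89)
80^2 = (80^1)^2 ≡ 80^2 = 6400 ≡ 81 (mod 89)
80^4 = (80^2)^2 ≡ 81^2 = 6561 ≡ 64 (mod 89)
80^8 = (80^4)^2 ≡ 64^2 = 4096 ≡ 2 (mod 89)

2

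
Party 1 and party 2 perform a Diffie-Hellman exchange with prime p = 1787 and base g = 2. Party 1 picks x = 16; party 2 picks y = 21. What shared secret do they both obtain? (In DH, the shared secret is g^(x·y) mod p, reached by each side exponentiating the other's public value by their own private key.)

Party 2 sends B = g^y mod p = 2^21 mod 1787.
2^1 ≡ 2 (mod 1787)
2^2 = (2^1)^2 ≡ 2^2 = 4 ≡ 4 (mod 1787)
2^4 = (2^2)^2 ≡ 4^2 = 16 ≡ 16 (mod 1787)
2^8 = (2^4)^2 ≡ 16^2 = 256 ≡ 256 (mod 1787)
2^16 = (2^8)^2 ≡ 256^2 = 65536 ≡ 1204 (mod 1787)
2^21 = 2^16 · 2^4 · 2^1 ≡ 1204 · 16 · 2 ≡ 1001 (mod 1787).
So B = 1001. Party 1 then computes K = B^x mod p = 1001^16 mod 1787.
1001^1 ≡ 1001 (mod 1787)
1001^2 = (1001^1)^2 ≡ 1001^2 = 1002001 ≡ 1281 (mod 1787)
1001^4 = (1001^2)^2 ≡ 1281^2 = 1640961 ≡ 495 (mod 1787)
1001^8 = (1001^4)^2 ≡ 495^2 = 245025 ≡ 206 (mod 1787)
1001^16 = (1001^8)^2 ≡ 206^2 = 42436 ≡ 1335 (mod 1787)

1335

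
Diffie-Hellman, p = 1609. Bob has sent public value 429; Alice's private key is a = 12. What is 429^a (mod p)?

357

Shared key K = 429^12 mod 1609.
429^1 ≡ 429 (mod 1609)
429^2 = (429^1)^2 ≡ 429^2 = 184041 ≡ 615 (mod 1609)
429^4 = (429^2)^2 ≡ 615^2 = 378225 ≡ 110 (mod 1609)
429^8 = (429^4)^2 ≡ 110^2 = 12100 ≡ 837 (mod 1609)
429^12 = 429^8 · 429^4 ≡ 837 · 110 ≡ 357 (mod 1609).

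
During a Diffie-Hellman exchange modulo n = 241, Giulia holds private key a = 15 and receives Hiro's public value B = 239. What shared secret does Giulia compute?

8

Shared key K = 239^15 mod 241.
239^1 ≡ 239 (mod 241)
239^2 = (239^1)^2 ≡ 239^2 = 57121 ≡ 4 (mod 241)
239^4 = (239^2)^2 ≡ 4^2 = 16 ≡ 16 (mod 241)
239^8 = (239^4)^2 ≡ 16^2 = 256 ≡ 15 (mod 241)
239^15 = 239^8 · 239^4 · 239^2 · 239^1 ≡ 15 · 16 · 4 · 239 ≡ 8 (mod 241).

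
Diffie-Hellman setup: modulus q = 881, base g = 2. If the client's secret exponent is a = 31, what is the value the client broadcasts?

Public value = 2^31 (mod 881).
2^1 ≡ 2 (mod 881)
2^2 = (2^1)^2 ≡ 2^2 = 4 ≡ 4 (mod 881)
2^4 = (2^2)^2 ≡ 4^2 = 16 ≡ 16 (mod 881)
2^8 = (2^4)^2 ≡ 16^2 = 256 ≡ 256 (mod 881)
2^16 = (2^8)^2 ≡ 256^2 = 65536 ≡ 342 (mod 881)
2^31 = 2^16 · 2^8 · 2^4 · 2^2 · 2^1 ≡ 342 · 256 · 16 · 4 · 2 ≡ 336 (mod 881).

336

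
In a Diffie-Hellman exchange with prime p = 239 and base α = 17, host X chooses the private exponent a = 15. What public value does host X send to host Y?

Public value = 17^15 mod 239.
17^1 ≡ 17 (mod 239)
17^2 = (17^1)^2 ≡ 17^2 = 289 ≡ 50 (mod 239)
17^4 = (17^2)^2 ≡ 50^2 = 2500 ≡ 110 (mod 239)
17^8 = (17^4)^2 ≡ 110^2 = 12100 ≡ 150 (mod 239)
17^15 = 17^8 · 17^4 · 17^2 · 17^1 ≡ 150 · 110 · 50 · 17 ≡ 2 (mod 239).

2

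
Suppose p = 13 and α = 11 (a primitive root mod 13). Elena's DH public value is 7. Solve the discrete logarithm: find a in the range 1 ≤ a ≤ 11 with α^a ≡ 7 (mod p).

5

Try successive powers of 11 modulo 13:
11^1 ≡ 11
11^2 ≡ 4
11^3 ≡ 5
11^4 ≡ 3
11^5 ≡ 7
Found: a = 5.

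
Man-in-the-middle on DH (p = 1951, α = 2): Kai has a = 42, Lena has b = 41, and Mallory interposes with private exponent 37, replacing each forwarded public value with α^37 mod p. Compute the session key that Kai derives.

Kai receives Mallory's public value M = 2^37 mod 1951 instead of the honest one.
2^1 ≡ 2 (mod 1951)
2^2 = (2^1)^2 ≡ 2^2 = 4 ≡ 4 (mod 1951)
2^4 = (2^2)^2 ≡ 4^2 = 16 ≡ 16 (mod 1951)
2^8 = (2^4)^2 ≡ 16^2 = 256 ≡ 256 (mod 1951)
2^16 = (2^8)^2 ≡ 256^2 = 65536 ≡ 1153 (mod 1951)
2^32 = (2^16)^2 ≡ 1153^2 = 1329409 ≡ 778 (mod 1951)
2^37 = 2^32 · 2^4 · 2^1 ≡ 778 · 16 · 2 ≡ 1484 (mod 1951).
So M = 1484. Kai computes K = M^42 mod 1951.
1484^1 ≡ 1484 (mod 1951)
1484^2 = (1484^1)^2 ≡ 1484^2 = 2202256 ≡ 1528 (mod 1951)
1484^4 = (1484^2)^2 ≡ 1528^2 = 2334784 ≡ 1388 (mod 1951)
1484^8 = (1484^4)^2 ≡ 1388^2 = 1926544 ≡ 907 (mod 1951)
1484^16 = (1484^8)^2 ≡ 907^2 = 822649 ≡ 1278 (mod 1951)
1484^32 = (1484^16)^2 ≡ 1278^2 = 1633284 ≡ 297 (mod 1951)
1484^42 = 1484^32 · 1484^8 · 1484^2 ≡ 297 · 907 · 1528 ≡ 838 (mod 1951).

838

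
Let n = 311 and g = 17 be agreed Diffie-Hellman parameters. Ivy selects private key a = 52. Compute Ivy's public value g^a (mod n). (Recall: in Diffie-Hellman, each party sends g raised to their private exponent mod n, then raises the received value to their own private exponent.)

Public value = 17^52 (mod 311).
17^1 ≡ 17 (mod 311)
17^2 = (17^1)^2 ≡ 17^2 = 289 ≡ 289 (mod 311)
17^4 = (17^2)^2 ≡ 289^2 = 83521 ≡ 173 (mod 311)
17^8 = (17^4)^2 ≡ 173^2 = 29929 ≡ 73 (mod 311)
17^16 = (17^8)^2 ≡ 73^2 = 5329 ≡ 42 (mod 311)
17^32 = (17^16)^2 ≡ 42^2 = 1764 ≡ 209 (mod 311)
17^52 = 17^32 · 17^16 · 17^4 ≡ 209 · 42 · 173 ≡ 292 (mod 311).

292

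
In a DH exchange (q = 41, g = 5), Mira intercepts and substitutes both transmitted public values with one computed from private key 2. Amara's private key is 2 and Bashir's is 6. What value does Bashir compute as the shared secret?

16

Bashir receives Mira's public value M = 5^2 mod 41 instead of the honest one.
5^1 ≡ 5 (mod 41)
5^2 = (5^1)^2 ≡ 5^2 = 25 ≡ 25 (mod 41)
So M = 25. Bashir computes K = M^6 mod 41.
25^1 ≡ 25 (mod 41)
25^2 = (25^1)^2 ≡ 25^2 = 625 ≡ 10 (mod 41)
25^4 = (25^2)^2 ≡ 10^2 = 100 ≡ 18 (mod 41)
25^6 = 25^4 · 25^2 ≡ 18 · 10 ≡ 16 (mod 41).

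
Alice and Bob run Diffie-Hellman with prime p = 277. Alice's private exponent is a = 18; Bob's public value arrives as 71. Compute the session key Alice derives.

256

Shared key K = 71^18 mod 277.
71^1 ≡ 71 (mod 277)
71^2 = (71^1)^2 ≡ 71^2 = 5041 ≡ 55 (mod 277)
71^4 = (71^2)^2 ≡ 55^2 = 3025 ≡ 255 (mod 277)
71^8 = (71^4)^2 ≡ 255^2 = 65025 ≡ 207 (mod 277)
71^16 = (71^8)^2 ≡ 207^2 = 42849 ≡ 191 (mod 277)
71^18 = 71^16 · 71^2 ≡ 191 · 55 ≡ 256 (mod 277).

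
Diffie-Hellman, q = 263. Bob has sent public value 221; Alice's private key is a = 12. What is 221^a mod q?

173

Shared key K = 221^12 mod 263.
221^1 ≡ 221 (mod 263)
221^2 = (221^1)^2 ≡ 221^2 = 48841 ≡ 186 (mod 263)
221^4 = (221^2)^2 ≡ 186^2 = 34596 ≡ 143 (mod 263)
221^8 = (221^4)^2 ≡ 143^2 = 20449 ≡ 198 (mod 263)
221^12 = 221^8 · 221^4 ≡ 198 · 143 ≡ 173 (mod 263).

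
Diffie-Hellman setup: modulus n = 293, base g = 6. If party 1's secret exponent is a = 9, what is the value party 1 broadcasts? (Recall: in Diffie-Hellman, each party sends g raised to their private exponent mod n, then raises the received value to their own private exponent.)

Public value = 6^9 mod 293.
6^1 ≡ 6 (mod 293)
6^2 = (6^1)^2 ≡ 6^2 = 36 ≡ 36 (mod 293)
6^4 = (6^2)^2 ≡ 36^2 = 1296 ≡ 124 (mod 293)
6^8 = (6^4)^2 ≡ 124^2 = 15376 ≡ 140 (mod 293)
6^9 = 6^8 · 6^1 ≡ 140 · 6 ≡ 254 (mod 293).

254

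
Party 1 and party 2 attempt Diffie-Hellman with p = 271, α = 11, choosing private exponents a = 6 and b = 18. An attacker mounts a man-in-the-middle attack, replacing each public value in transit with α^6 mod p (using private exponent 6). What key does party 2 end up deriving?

10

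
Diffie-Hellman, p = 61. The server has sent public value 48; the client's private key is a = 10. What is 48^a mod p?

13

Shared key K = 48^10 mod 61.
48^1 ≡ 48 (mod 61)
48^2 = (48^1)^2 ≡ 48^2 = 2304 ≡ 47 (mod 61)
48^4 = (48^2)^2 ≡ 47^2 = 2209 ≡ 13 (mod 61)
48^8 = (48^4)^2 ≡ 13^2 = 169 ≡ 47 (mod 61)
48^10 = 48^8 · 48^2 ≡ 47 · 47 ≡ 13 (mod 61).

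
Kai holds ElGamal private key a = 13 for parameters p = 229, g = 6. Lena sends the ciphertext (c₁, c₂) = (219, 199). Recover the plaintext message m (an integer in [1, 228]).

81

Shared mask s = c₁^a mod p = 219^13 mod 229.
219^1 ≡ 219 (mod 229)
219^2 = (219^1)^2 ≡ 219^2 = 47961 ≡ 100 (mod 229)
219^4 = (219^2)^2 ≡ 100^2 = 10000 ≡ 153 (mod 229)
219^8 = (219^4)^2 ≡ 153^2 = 23409 ≡ 51 (mod 229)
219^13 = 219^8 · 219^4 · 219^1 ≡ 51 · 153 · 219 ≡ 59 (mod 229).
So s = 59; s⁻¹ ≡ 66 (mod 229).
m = c₂ · s⁻¹ mod 229 = 199 · 66 mod 229 = 81.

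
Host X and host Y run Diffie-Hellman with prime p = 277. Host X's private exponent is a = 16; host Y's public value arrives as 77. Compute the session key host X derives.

3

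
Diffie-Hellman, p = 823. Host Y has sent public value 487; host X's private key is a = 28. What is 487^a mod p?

Shared key K = 487^28 mod 823.
487^1 ≡ 487 (mod 823)
487^2 = (487^1)^2 ≡ 487^2 = 237169 ≡ 145 (mod 823)
487^4 = (487^2)^2 ≡ 145^2 = 21025 ≡ 450 (mod 823)
487^8 = (487^4)^2 ≡ 450^2 = 202500 ≡ 42 (mod 823)
487^16 = (487^8)^2 ≡ 42^2 = 1764 ≡ 118 (mod 823)
487^28 = 487^16 · 487^8 · 487^4 ≡ 118 · 42 · 450 ≡ 693 (mod 823).

693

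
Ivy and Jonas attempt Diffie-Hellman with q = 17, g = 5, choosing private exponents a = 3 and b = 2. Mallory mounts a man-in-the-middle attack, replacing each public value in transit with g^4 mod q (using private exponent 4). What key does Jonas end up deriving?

16

Jonas receives Mallory's public value M = 5^4 mod 17 instead of the honest one.
5^1 ≡ 5 (mod 17)
5^2 = (5^1)^2 ≡ 5^2 = 25 ≡ 8 (mod 17)
5^4 = (5^2)^2 ≡ 8^2 = 64 ≡ 13 (mod 17)
So M = 13. Jonas computes K = M^2 mod 17.
13^1 ≡ 13 (mod 17)
13^2 = (13^1)^2 ≡ 13^2 = 169 ≡ 16 (mod 17)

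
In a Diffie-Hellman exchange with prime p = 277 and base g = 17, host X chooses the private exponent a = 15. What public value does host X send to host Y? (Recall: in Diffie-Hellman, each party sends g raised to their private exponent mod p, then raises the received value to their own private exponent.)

Public value = 17^15 (mod 277).
17^1 ≡ 17 (mod 277)
17^2 = (17^1)^2 ≡ 17^2 = 289 ≡ 12 (mod 277)
17^4 = (17^2)^2 ≡ 12^2 = 144 ≡ 144 (mod 277)
17^8 = (17^4)^2 ≡ 144^2 = 20736 ≡ 238 (mod 277)
17^15 = 17^8 · 17^4 · 17^2 · 17^1 ≡ 238 · 144 · 12 · 17 ≡ 8 (mod 277).

8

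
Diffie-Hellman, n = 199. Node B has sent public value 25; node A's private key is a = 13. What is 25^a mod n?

Shared key K = 25^13 mod 199.
25^1 ≡ 25 (mod 199)
25^2 = (25^1)^2 ≡ 25^2 = 625 ≡ 28 (mod 199)
25^4 = (25^2)^2 ≡ 28^2 = 784 ≡ 187 (mod 199)
25^8 = (25^4)^2 ≡ 187^2 = 34969 ≡ 144 (mod 199)
25^13 = 25^8 · 25^4 · 25^1 ≡ 144 · 187 · 25 ≡ 182 (mod 199).

182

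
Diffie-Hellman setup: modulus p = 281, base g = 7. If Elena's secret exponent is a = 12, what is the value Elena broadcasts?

Public value = 7^{12} \pmod{281}.
7^1 ≡ 7 (mod 281)
7^2 = (7^1)^2 ≡ 7^2 = 49 ≡ 49 (mod 281)
7^4 = (7^2)^2 ≡ 49^2 = 2401 ≡ 153 (mod 281)
7^8 = (7^4)^2 ≡ 153^2 = 23409 ≡ 86 (mod 281)
7^12 = 7^8 · 7^4 ≡ 86 · 153 ≡ 232 (mod 281).

232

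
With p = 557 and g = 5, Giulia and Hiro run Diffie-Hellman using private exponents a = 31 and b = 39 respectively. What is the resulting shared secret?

509

Giulia sends A = g^a mod p = 5^31 mod 557.
5^1 ≡ 5 (mod 557)
5^2 = (5^1)^2 ≡ 5^2 = 25 ≡ 25 (mod 557)
5^4 = (5^2)^2 ≡ 25^2 = 625 ≡ 68 (mod 557)
5^8 = (5^4)^2 ≡ 68^2 = 4624 ≡ 168 (mod 557)
5^16 = (5^8)^2 ≡ 168^2 = 28224 ≡ 374 (mod 557)
5^31 = 5^16 · 5^8 · 5^4 · 5^2 · 5^1 ≡ 374 · 168 · 68 · 25 · 5 ≡ 348 (mod 557).
So A = 348. Hiro then computes K = A^b mod p = 348^39 mod 557.
348^1 ≡ 348 (mod 557)
348^2 = (348^1)^2 ≡ 348^2 = 121104 ≡ 235 (mod 557)
348^4 = (348^2)^2 ≡ 235^2 = 55225 ≡ 82 (mod 557)
348^8 = (348^4)^2 ≡ 82^2 = 6724 ≡ 40 (mod 557)
348^16 = (348^8)^2 ≡ 40^2 = 1600 ≡ 486 (mod 557)
348^32 = (348^16)^2 ≡ 486^2 = 236196 ≡ 28 (mod 557)
348^39 = 348^32 · 348^4 · 348^2 · 348^1 ≡ 28 · 82 · 235 · 348 ≡ 509 (mod 557).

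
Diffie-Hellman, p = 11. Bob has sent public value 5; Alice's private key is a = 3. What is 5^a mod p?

Shared key K = 5^3 mod 11.
5^1 ≡ 5 (mod 11)
5^2 = (5^1)^2 ≡ 5^2 = 25 ≡ 3 (mod 11)
5^3 = 5^2 · 5^1 ≡ 3 · 5 ≡ 4 (mod 11).

4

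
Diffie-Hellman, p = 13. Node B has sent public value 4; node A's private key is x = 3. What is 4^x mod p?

Shared key K = 4^3 mod 13.
4^1 ≡ 4 (mod 13)
4^2 = (4^1)^2 ≡ 4^2 = 16 ≡ 3 (mod 13)
4^3 = 4^2 · 4^1 ≡ 3 · 4 ≡ 12 (mod 13).

12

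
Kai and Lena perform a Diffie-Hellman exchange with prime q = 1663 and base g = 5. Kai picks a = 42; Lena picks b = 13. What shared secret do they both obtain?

Lena sends B = g^b mod q = 5^13 mod 1663.
5^1 ≡ 5 (mod 1663)
5^2 = (5^1)^2 ≡ 5^2 = 25 ≡ 25 (mod 1663)
5^4 = (5^2)^2 ≡ 25^2 = 625 ≡ 625 (mod 1663)
5^8 = (5^4)^2 ≡ 625^2 = 390625 ≡ 1483 (mod 1663)
5^13 = 5^8 · 5^4 · 5^1 ≡ 1483 · 625 · 5 ≡ 1257 (mod 1663).
So B = 1257. Kai then computes K = B^a mod q = 1257^42 mod 1663.
1257^1 ≡ 1257 (mod 1663)
1257^2 = (1257^1)^2 ≡ 1257^2 = 1580049 ≡ 199 (mod 1663)
1257^4 = (1257^2)^2 ≡ 199^2 = 39601 ≡ 1352 (mod 1663)
1257^8 = (1257^4)^2 ≡ 1352^2 = 1827904 ≡ 267 (mod 1663)
1257^16 = (1257^8)^2 ≡ 267^2 = 71289 ≡ 1443 (mod 1663)
1257^32 = (1257^16)^2 ≡ 1443^2 = 2082249 ≡ 173 (mod 1663)
1257^42 = 1257^32 · 1257^8 · 1257^2 ≡ 173 · 267 · 199 ≡ 608 (mod 1663).

608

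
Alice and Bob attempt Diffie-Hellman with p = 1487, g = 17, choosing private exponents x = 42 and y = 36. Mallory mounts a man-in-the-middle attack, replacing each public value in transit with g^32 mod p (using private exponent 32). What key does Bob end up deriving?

Bob receives Mallory's public value M = 17^32 mod 1487 instead of the honest one.
17^1 ≡ 17 (mod 1487)
17^2 = (17^1)^2 ≡ 17^2 = 289 ≡ 289 (mod 1487)
17^4 = (17^2)^2 ≡ 289^2 = 83521 ≡ 249 (mod 1487)
17^8 = (17^4)^2 ≡ 249^2 = 62001 ≡ 1034 (mod 1487)
17^16 = (17^8)^2 ≡ 1034^2 = 1069156 ≡ 3 (mod 1487)
17^32 = (17^16)^2 ≡ 3^2 = 9 ≡ 9 (mod 1487)
So M = 9. Bob computes K = M^36 mod 1487.
9^1 ≡ 9 (mod 1487)
9^2 = (9^1)^2 ≡ 9^2 = 81 ≡ 81 (mod 1487)
9^4 = (9^2)^2 ≡ 81^2 = 6561 ≡ 613 (mod 1487)
9^8 = (9^4)^2 ≡ 613^2 = 375769 ≡ 1045 (mod 1487)
9^16 = (9^8)^2 ≡ 1045^2 = 1092025 ≡ 567 (mod 1487)
9^32 = (9^16)^2 ≡ 567^2 = 321489 ≡ 297 (mod 1487)
9^36 = 9^32 · 9^4 ≡ 297 · 613 ≡ 647 (mod 1487).

647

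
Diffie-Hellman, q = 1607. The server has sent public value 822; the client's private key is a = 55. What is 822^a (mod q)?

82

Shared key K = 822^55 mod 1607.
822^1 ≡ 822 (mod 1607)
822^2 = (822^1)^2 ≡ 822^2 = 675684 ≡ 744 (mod 1607)
822^4 = (822^2)^2 ≡ 744^2 = 553536 ≡ 728 (mod 1607)
822^8 = (822^4)^2 ≡ 728^2 = 529984 ≡ 1281 (mod 1607)
822^16 = (822^8)^2 ≡ 1281^2 = 1640961 ≡ 214 (mod 1607)
822^32 = (822^16)^2 ≡ 214^2 = 45796 ≡ 800 (mod 1607)
822^55 = 822^32 · 822^16 · 822^4 · 822^2 · 822^1 ≡ 800 · 214 · 728 · 744 · 822 ≡ 82 (mod 1607).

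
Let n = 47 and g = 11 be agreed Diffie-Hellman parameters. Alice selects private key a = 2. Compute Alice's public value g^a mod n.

Public value = 11^2 mod 47.
11^1 ≡ 11 (mod 47)
11^2 = (11^1)^2 ≡ 11^2 = 121 ≡ 27 (mod 47)

27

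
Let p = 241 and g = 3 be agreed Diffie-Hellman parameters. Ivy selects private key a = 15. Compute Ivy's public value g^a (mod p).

Public value = 3^15 (mod 241).
3^1 ≡ 3 (mod 241)
3^2 = (3^1)^2 ≡ 3^2 = 9 ≡ 9 (mod 241)
3^4 = (3^2)^2 ≡ 9^2 = 81 ≡ 81 (mod 241)
3^8 = (3^4)^2 ≡ 81^2 = 6561 ≡ 54 (mod 241)
3^15 = 3^8 · 3^4 · 3^2 · 3^1 ≡ 54 · 81 · 9 · 3 ≡ 8 (mod 241).

8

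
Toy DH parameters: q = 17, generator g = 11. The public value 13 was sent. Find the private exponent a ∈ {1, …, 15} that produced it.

12

Try successive powers of 11 modulo 17:
11^1 ≡ 11
11^2 ≡ 2
11^3 ≡ 5
11^4 ≡ 4
11^5 ≡ 10
11^6 ≡ 8
11^7 ≡ 3
11^8 ≡ 16
11^9 ≡ 6
11^10 ≡ 15
11^11 ≡ 12
11^12 ≡ 13
Found: a = 12.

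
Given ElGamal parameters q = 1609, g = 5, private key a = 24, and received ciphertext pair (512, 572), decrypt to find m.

Shared mask s = c₁^a mod q = 512^24 mod 1609.
512^1 ≡ 512 (mod 1609)
512^2 = (512^1)^2 ≡ 512^2 = 262144 ≡ 1486 (mod 1609)
512^4 = (512^2)^2 ≡ 1486^2 = 2208196 ≡ 648 (mod 1609)
512^8 = (512^4)^2 ≡ 648^2 = 419904 ≡ 1564 (mod 1609)
512^16 = (512^8)^2 ≡ 1564^2 = 2446096 ≡ 416 (mod 1609)
512^24 = 512^16 · 512^8 ≡ 416 · 1564 ≡ 588 (mod 1609).
So s = 588; s⁻¹ ≡ 654 (mod 1609).
m = c₂ · s⁻¹ mod 1609 = 572 · 654 mod 1609 = 800.

800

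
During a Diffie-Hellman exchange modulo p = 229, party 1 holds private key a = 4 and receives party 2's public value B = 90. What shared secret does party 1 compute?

126

Shared key K = 90^4 mod 229.
90^1 ≡ 90 (mod 229)
90^2 = (90^1)^2 ≡ 90^2 = 8100 ≡ 85 (mod 229)
90^4 = (90^2)^2 ≡ 85^2 = 7225 ≡ 126 (mod 229)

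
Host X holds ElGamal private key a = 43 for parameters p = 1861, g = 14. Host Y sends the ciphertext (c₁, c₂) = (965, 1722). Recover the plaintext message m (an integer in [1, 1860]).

1323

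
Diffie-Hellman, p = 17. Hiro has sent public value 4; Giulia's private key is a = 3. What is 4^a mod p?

Shared key K = 4^3 mod 17.
4^1 ≡ 4 (mod 17)
4^2 = (4^1)^2 ≡ 4^2 = 16 ≡ 16 (mod 17)
4^3 = 4^2 · 4^1 ≡ 16 · 4 ≡ 13 (mod 17).

13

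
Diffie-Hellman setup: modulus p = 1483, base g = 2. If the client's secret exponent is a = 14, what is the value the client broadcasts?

71

Public value = 2^14 mod 1483.
2^1 ≡ 2 (mod 1483)
2^2 = (2^1)^2 ≡ 2^2 = 4 ≡ 4 (mod 1483)
2^4 = (2^2)^2 ≡ 4^2 = 16 ≡ 16 (mod 1483)
2^8 = (2^4)^2 ≡ 16^2 = 256 ≡ 256 (mod 1483)
2^14 = 2^8 · 2^4 · 2^2 ≡ 256 · 16 · 4 ≡ 71 (mod 1483).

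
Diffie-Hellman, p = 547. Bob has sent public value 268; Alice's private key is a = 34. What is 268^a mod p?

355

Shared key K = 268^34 mod 547.
268^1 ≡ 268 (mod 547)
268^2 = (268^1)^2 ≡ 268^2 = 71824 ≡ 167 (mod 547)
268^4 = (268^2)^2 ≡ 167^2 = 27889 ≡ 539 (mod 547)
268^8 = (268^4)^2 ≡ 539^2 = 290521 ≡ 64 (mod 547)
268^16 = (268^8)^2 ≡ 64^2 = 4096 ≡ 267 (mod 547)
268^32 = (268^16)^2 ≡ 267^2 = 71289 ≡ 179 (mod 547)
268^34 = 268^32 · 268^2 ≡ 179 · 167 ≡ 355 (mod 547).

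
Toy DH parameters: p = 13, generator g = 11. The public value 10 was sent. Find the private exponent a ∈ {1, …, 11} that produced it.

10

Try successive powers of 11 modulo 13:
11^1 ≡ 11
11^2 ≡ 4
11^3 ≡ 5
11^4 ≡ 3
11^5 ≡ 7
11^6 ≡ 12
11^7 ≡ 2
11^8 ≡ 9
11^9 ≡ 8
11^10 ≡ 10
Found: a = 10.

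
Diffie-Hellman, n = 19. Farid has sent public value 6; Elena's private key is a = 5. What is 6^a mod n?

Shared key K = 6^5 mod 19.
6^1 ≡ 6 (mod 19)
6^2 = (6^1)^2 ≡ 6^2 = 36 ≡ 17 (mod 19)
6^4 = (6^2)^2 ≡ 17^2 = 289 ≡ 4 (mod 19)
6^5 = 6^4 · 6^1 ≡ 4 · 6 ≡ 5 (mod 19).

5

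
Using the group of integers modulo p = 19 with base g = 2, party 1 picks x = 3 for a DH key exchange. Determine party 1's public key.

Public value = 2^3 mod 19.
2^1 ≡ 2 (mod 19)
2^2 = (2^1)^2 ≡ 2^2 = 4 ≡ 4 (mod 19)
2^3 = 2^2 · 2^1 ≡ 4 · 2 ≡ 8 (mod 19).

8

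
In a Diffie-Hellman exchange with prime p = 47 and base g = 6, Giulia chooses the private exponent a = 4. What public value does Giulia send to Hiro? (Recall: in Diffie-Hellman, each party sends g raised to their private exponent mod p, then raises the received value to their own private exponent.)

27

Public value = 6^4 mod 47.
6^1 ≡ 6 (mod 47)
6^2 = (6^1)^2 ≡ 6^2 = 36 ≡ 36 (mod 47)
6^4 = (6^2)^2 ≡ 36^2 = 1296 ≡ 27 (mod 47)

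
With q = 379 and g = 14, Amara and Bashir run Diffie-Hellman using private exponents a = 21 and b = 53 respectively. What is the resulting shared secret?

Bashir sends B = g^b mod q = 14^53 mod 379.
14^1 ≡ 14 (mod 379)
14^2 = (14^1)^2 ≡ 14^2 = 196 ≡ 196 (mod 379)
14^4 = (14^2)^2 ≡ 196^2 = 38416 ≡ 137 (mod 379)
14^8 = (14^4)^2 ≡ 137^2 = 18769 ≡ 198 (mod 379)
14^16 = (14^8)^2 ≡ 198^2 = 39204 ≡ 167 (mod 379)
14^32 = (14^16)^2 ≡ 167^2 = 27889 ≡ 222 (mod 379)
14^53 = 14^32 · 14^16 · 14^4 · 14^1 ≡ 222 · 167 · 137 · 14 ≡ 331 (mod 379).
So B = 331. Amara then computes K = B^a mod q = 331^21 mod 379.
331^1 ≡ 331 (mod 379)
331^2 = (331^1)^2 ≡ 331^2 = 109561 ≡ 30 (mod 379)
331^4 = (331^2)^2 ≡ 30^2 = 900 ≡ 142 (mod 379)
331^8 = (331^4)^2 ≡ 142^2 = 20164 ≡ 77 (mod 379)
331^16 = (331^8)^2 ≡ 77^2 = 5929 ≡ 244 (mod 379)
331^21 = 331^16 · 331^4 · 331^1 ≡ 244 · 142 · 331 ≡ 327 (mod 379).

327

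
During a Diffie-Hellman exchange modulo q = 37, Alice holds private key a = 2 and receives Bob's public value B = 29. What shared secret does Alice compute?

Shared key K = 29^2 mod 37.
29^1 ≡ 29 (mod 37)
29^2 = (29^1)^2 ≡ 29^2 = 841 ≡ 27 (mod 37)

27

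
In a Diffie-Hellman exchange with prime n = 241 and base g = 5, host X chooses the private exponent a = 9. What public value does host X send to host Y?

Public value = 5^{9} \pmod{241}.
5^1 ≡ 5 (mod 241)
5^2 = (5^1)^2 ≡ 5^2 = 25 ≡ 25 (mod 241)
5^4 = (5^2)^2 ≡ 25^2 = 625 ≡ 143 (mod 241)
5^8 = (5^4)^2 ≡ 143^2 = 20449 ≡ 205 (mod 241)
5^9 = 5^8 · 5^1 ≡ 205 · 5 ≡ 61 (mod 241).

61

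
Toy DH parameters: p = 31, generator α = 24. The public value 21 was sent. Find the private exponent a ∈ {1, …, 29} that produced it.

Try successive powers of 24 modulo 31:
24^1 ≡ 24
24^2 ≡ 18
24^3 ≡ 29
24^4 ≡ 14
24^5 ≡ 26
24^6 ≡ 4
24^7 ≡ 3
24^8 ≡ 10
24^9 ≡ 23
24^10 ≡ 25
24^11 ≡ 11
24^12 ≡ 16
24^13 ≡ 12
24^14 ≡ 9
24^15 ≡ 30
24^16 ≡ 7
24^17 ≡ 13
24^18 ≡ 2
24^19 ≡ 17
24^20 ≡ 5
24^21 ≡ 27
24^22 ≡ 28
24^23 ≡ 21
Found: a = 23.

23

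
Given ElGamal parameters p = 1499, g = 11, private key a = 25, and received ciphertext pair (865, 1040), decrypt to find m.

106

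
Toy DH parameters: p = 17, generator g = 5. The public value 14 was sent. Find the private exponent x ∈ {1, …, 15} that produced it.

5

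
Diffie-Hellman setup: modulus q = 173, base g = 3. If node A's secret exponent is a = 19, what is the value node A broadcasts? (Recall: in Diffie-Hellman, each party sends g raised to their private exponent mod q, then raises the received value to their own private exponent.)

Public value = 3^{19} \pmod{173}.
3^1 ≡ 3 (mod 173)
3^2 = (3^1)^2 ≡ 3^2 = 9 ≡ 9 (mod 173)
3^4 = (3^2)^2 ≡ 9^2 = 81 ≡ 81 (mod 173)
3^8 = (3^4)^2 ≡ 81^2 = 6561 ≡ 160 (mod 173)
3^16 = (3^8)^2 ≡ 160^2 = 25600 ≡ 169 (mod 173)
3^19 = 3^16 · 3^2 · 3^1 ≡ 169 · 9 · 3 ≡ 65 (mod 173).

65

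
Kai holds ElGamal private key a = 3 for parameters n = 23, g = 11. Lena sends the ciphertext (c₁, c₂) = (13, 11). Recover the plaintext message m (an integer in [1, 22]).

22

Shared mask s = c₁^a mod n = 13^3 mod 23.
13^1 ≡ 13 (mod 23)
13^2 = (13^1)^2 ≡ 13^2 = 169 ≡ 8 (mod 23)
13^3 = 13^2 · 13^1 ≡ 8 · 13 ≡ 12 (mod 23).
So s = 12; s⁻¹ ≡ 2 (mod 23).
m = c₂ · s⁻¹ mod 23 = 11 · 2 mod 23 = 22.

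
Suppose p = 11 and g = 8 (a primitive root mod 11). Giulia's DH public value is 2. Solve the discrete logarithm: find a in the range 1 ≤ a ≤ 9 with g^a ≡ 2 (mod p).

Try successive powers of 8 modulo 11:
8^1 ≡ 8
8^2 ≡ 9
8^3 ≡ 6
8^4 ≡ 4
8^5 ≡ 10
8^6 ≡ 3
8^7 ≡ 2
Found: a = 7.

7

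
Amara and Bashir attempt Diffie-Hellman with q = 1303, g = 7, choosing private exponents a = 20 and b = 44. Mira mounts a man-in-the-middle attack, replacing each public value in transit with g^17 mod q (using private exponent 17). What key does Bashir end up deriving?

676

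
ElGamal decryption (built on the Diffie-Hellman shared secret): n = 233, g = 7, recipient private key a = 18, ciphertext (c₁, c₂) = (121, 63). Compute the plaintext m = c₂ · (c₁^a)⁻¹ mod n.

195

Shared mask s = c₁^a mod n = 121^18 mod 233.
121^1 ≡ 121 (mod 233)
121^2 = (121^1)^2 ≡ 121^2 = 14641 ≡ 195 (mod 233)
121^4 = (121^2)^2 ≡ 195^2 = 38025 ≡ 46 (mod 233)
121^8 = (121^4)^2 ≡ 46^2 = 2116 ≡ 19 (mod 233)
121^16 = (121^8)^2 ≡ 19^2 = 361 ≡ 128 (mod 233)
121^18 = 121^16 · 121^2 ≡ 128 · 195 ≡ 29 (mod 233).
So s = 29; s⁻¹ ≡ 225 (mod 233).
m = c₂ · s⁻¹ mod 233 = 63 · 225 mod 233 = 195.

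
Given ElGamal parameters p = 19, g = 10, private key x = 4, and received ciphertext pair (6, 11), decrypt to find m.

17

Shared mask s = c₁^x mod p = 6^4 mod 19.
6^1 ≡ 6 (mod 19)
6^2 = (6^1)^2 ≡ 6^2 = 36 ≡ 17 (mod 19)
6^4 = (6^2)^2 ≡ 17^2 = 289 ≡ 4 (mod 19)
So s = 4; s⁻¹ ≡ 5 (mod 19).
m = c₂ · s⁻¹ mod 19 = 11 · 5 mod 19 = 17.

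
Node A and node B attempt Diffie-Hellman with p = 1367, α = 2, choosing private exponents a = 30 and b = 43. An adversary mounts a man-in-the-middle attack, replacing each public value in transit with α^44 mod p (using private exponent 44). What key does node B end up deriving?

1031

Node B receives an adversary's public value M = 2^44 mod 1367 instead of the honest one.
2^1 ≡ 2 (mod 1367)
2^2 = (2^1)^2 ≡ 2^2 = 4 ≡ 4 (mod 1367)
2^4 = (2^2)^2 ≡ 4^2 = 16 ≡ 16 (mod 1367)
2^8 = (2^4)^2 ≡ 16^2 = 256 ≡ 256 (mod 1367)
2^16 = (2^8)^2 ≡ 256^2 = 65536 ≡ 1287 (mod 1367)
2^32 = (2^16)^2 ≡ 1287^2 = 1656369 ≡ 932 (mod 1367)
2^44 = 2^32 · 2^8 · 2^4 ≡ 932 · 256 · 16 ≡ 808 (mod 1367).
So M = 808. Node B computes K = M^43 mod 1367.
808^1 ≡ 808 (mod 1367)
808^2 = (808^1)^2 ≡ 808^2 = 652864 ≡ 805 (mod 1367)
808^4 = (808^2)^2 ≡ 805^2 = 648025 ≡ 67 (mod 1367)
808^8 = (808^4)^2 ≡ 67^2 = 4489 ≡ 388 (mod 1367)
808^16 = (808^8)^2 ≡ 388^2 = 150544 ≡ 174 (mod 1367)
808^32 = (808^16)^2 ≡ 174^2 = 30276 ≡ 202 (mod 1367)
808^43 = 808^32 · 808^8 · 808^2 · 808^1 ≡ 202 · 388 · 805 · 808 ≡ 1031 (mod 1367).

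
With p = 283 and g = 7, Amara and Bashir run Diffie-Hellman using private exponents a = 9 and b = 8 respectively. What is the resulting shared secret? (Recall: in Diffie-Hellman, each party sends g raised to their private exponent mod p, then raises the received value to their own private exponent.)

Bashir sends B = g^b mod p = 7^8 mod 283.
7^1 ≡ 7 (mod 283)
7^2 = (7^1)^2 ≡ 7^2 = 49 ≡ 49 (mod 283)
7^4 = (7^2)^2 ≡ 49^2 = 2401 ≡ 137 (mod 283)
7^8 = (7^4)^2 ≡ 137^2 = 18769 ≡ 91 (mod 283)
So B = 91. Amara then computes K = B^a mod p = 91^9 mod 283.
91^1 ≡ 91 (mod 283)
91^2 = (91^1)^2 ≡ 91^2 = 8281 ≡ 74 (mod 283)
91^4 = (91^2)^2 ≡ 74^2 = 5476 ≡ 99 (mod 283)
91^8 = (91^4)^2 ≡ 99^2 = 9801 ≡ 179 (mod 283)
91^9 = 91^8 · 91^1 ≡ 179 · 91 ≡ 158 (mod 283).

158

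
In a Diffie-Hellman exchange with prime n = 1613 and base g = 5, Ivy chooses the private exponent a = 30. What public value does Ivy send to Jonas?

310

Public value = 5^30 (mod 1613).
5^1 ≡ 5 (mod 1613)
5^2 = (5^1)^2 ≡ 5^2 = 25 ≡ 25 (mod 1613)
5^4 = (5^2)^2 ≡ 25^2 = 625 ≡ 625 (mod 1613)
5^8 = (5^4)^2 ≡ 625^2 = 390625 ≡ 279 (mod 1613)
5^16 = (5^8)^2 ≡ 279^2 = 77841 ≡ 417 (mod 1613)
5^30 = 5^16 · 5^8 · 5^4 · 5^2 ≡ 417 · 279 · 625 · 25 ≡ 310 (mod 1613).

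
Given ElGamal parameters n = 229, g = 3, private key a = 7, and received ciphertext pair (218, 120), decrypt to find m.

101

Shared mask s = c₁^a mod n = 218^7 mod 229.
218^1 ≡ 218 (mod 229)
218^2 = (218^1)^2 ≡ 218^2 = 47524 ≡ 121 (mod 229)
218^4 = (218^2)^2 ≡ 121^2 = 14641 ≡ 214 (mod 229)
218^7 = 218^4 · 218^2 · 218^1 ≡ 214 · 121 · 218 ≡ 42 (mod 229).
So s = 42; s⁻¹ ≡ 60 (mod 229).
m = c₂ · s⁻¹ mod 229 = 120 · 60 mod 229 = 101.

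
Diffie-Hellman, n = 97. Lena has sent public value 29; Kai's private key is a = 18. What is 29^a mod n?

Shared key K = 29^18 mod 97.
29^1 ≡ 29 (mod 97)
29^2 = (29^1)^2 ≡ 29^2 = 841 ≡ 65 (mod 97)
29^4 = (29^2)^2 ≡ 65^2 = 4225 ≡ 54 (mod 97)
29^8 = (29^4)^2 ≡ 54^2 = 2916 ≡ 6 (mod 97)
29^16 = (29^8)^2 ≡ 6^2 = 36 ≡ 36 (mod 97)
29^18 = 29^16 · 29^2 ≡ 36 · 65 ≡ 12 (mod 97).

12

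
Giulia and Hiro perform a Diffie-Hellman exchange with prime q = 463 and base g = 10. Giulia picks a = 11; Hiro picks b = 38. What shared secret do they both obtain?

Giulia sends A = g^a mod q = 10^11 mod 463.
10^1 ≡ 10 (mod 463)
10^2 = (10^1)^2 ≡ 10^2 = 100 ≡ 100 (mod 463)
10^4 = (10^2)^2 ≡ 100^2 = 10000 ≡ 277 (mod 463)
10^8 = (10^4)^2 ≡ 277^2 = 76729 ≡ 334 (mod 463)
10^11 = 10^8 · 10^2 · 10^1 ≡ 334 · 100 · 10 ≡ 177 (mod 463).
So A = 177. Hiro then computes K = A^b mod q = 177^38 mod 463.
177^1 ≡ 177 (mod 463)
177^2 = (177^1)^2 ≡ 177^2 = 31329 ≡ 308 (mod 463)
177^4 = (177^2)^2 ≡ 308^2 = 94864 ≡ 412 (mod 463)
177^8 = (177^4)^2 ≡ 412^2 = 169744 ≡ 286 (mod 463)
177^16 = (177^8)^2 ≡ 286^2 = 81796 ≡ 308 (mod 463)
177^32 = (177^16)^2 ≡ 308^2 = 94864 ≡ 412 (mod 463)
177^38 = 177^32 · 177^4 · 177^2 ≡ 412 · 412 · 308 ≡ 118 (mod 463).

118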